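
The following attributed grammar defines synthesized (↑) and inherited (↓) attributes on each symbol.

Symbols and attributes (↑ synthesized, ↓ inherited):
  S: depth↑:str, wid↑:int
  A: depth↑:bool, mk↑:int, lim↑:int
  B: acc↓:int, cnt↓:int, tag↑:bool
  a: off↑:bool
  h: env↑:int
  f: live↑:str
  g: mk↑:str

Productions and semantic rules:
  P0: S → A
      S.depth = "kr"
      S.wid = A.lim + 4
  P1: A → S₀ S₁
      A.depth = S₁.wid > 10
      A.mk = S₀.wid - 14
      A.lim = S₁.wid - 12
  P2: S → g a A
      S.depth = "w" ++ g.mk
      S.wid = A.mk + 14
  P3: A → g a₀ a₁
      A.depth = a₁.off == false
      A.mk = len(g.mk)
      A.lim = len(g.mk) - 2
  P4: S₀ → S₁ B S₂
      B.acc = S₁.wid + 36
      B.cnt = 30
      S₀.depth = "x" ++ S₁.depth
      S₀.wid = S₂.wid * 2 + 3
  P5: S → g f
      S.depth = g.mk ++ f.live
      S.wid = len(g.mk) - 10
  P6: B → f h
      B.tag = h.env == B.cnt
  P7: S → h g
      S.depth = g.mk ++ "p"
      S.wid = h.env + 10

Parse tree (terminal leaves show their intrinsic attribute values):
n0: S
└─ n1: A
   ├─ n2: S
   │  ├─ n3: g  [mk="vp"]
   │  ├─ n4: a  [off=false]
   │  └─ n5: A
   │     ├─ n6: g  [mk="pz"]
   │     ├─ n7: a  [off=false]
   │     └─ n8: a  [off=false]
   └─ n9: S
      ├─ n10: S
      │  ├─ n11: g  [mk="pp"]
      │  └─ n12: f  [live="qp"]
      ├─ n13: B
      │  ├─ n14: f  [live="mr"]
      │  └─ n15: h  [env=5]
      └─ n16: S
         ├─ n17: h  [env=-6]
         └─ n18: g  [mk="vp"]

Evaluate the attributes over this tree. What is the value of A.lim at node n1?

-1

1. n3.mk = "vp"  [terminal]
2. n4.off = false  [terminal]
3. n6.mk = "pz"  [terminal]
4. n7.off = false  [terminal]
5. n8.off = false  [terminal]
6. n5.depth = true  [a₁.off == false]
7. n5.mk = 2  [len(g.mk)]
8. n5.lim = 0  [len(g.mk) - 2]
9. n2.depth = "wvp"  ["w" ++ g.mk]
10. n2.wid = 16  [A.mk + 14]
11. n11.mk = "pp"  [terminal]
12. n12.live = "qp"  [terminal]
13. n10.depth = "ppqp"  [g.mk ++ f.live]
14. n10.wid = -8  [len(g.mk) - 10]
15. n13.acc = 28  [S₁.wid + 36]
16. n13.cnt = 30  [30]
17. n14.live = "mr"  [terminal]
18. n15.env = 5  [terminal]
19. n13.tag = false  [h.env == B.cnt]
20. n17.env = -6  [terminal]
21. n18.mk = "vp"  [terminal]
22. n16.depth = "vpp"  [g.mk ++ "p"]
23. n16.wid = 4  [h.env + 10]
24. n9.depth = "xppqp"  ["x" ++ S₁.depth]
25. n9.wid = 11  [S₂.wid * 2 + 3]
26. n1.depth = true  [S₁.wid > 10]
27. n1.mk = 2  [S₀.wid - 14]
28. n1.lim = -1  [S₁.wid - 12]
29. n0.depth = "kr"  ["kr"]
30. n0.wid = 3  [A.lim + 4]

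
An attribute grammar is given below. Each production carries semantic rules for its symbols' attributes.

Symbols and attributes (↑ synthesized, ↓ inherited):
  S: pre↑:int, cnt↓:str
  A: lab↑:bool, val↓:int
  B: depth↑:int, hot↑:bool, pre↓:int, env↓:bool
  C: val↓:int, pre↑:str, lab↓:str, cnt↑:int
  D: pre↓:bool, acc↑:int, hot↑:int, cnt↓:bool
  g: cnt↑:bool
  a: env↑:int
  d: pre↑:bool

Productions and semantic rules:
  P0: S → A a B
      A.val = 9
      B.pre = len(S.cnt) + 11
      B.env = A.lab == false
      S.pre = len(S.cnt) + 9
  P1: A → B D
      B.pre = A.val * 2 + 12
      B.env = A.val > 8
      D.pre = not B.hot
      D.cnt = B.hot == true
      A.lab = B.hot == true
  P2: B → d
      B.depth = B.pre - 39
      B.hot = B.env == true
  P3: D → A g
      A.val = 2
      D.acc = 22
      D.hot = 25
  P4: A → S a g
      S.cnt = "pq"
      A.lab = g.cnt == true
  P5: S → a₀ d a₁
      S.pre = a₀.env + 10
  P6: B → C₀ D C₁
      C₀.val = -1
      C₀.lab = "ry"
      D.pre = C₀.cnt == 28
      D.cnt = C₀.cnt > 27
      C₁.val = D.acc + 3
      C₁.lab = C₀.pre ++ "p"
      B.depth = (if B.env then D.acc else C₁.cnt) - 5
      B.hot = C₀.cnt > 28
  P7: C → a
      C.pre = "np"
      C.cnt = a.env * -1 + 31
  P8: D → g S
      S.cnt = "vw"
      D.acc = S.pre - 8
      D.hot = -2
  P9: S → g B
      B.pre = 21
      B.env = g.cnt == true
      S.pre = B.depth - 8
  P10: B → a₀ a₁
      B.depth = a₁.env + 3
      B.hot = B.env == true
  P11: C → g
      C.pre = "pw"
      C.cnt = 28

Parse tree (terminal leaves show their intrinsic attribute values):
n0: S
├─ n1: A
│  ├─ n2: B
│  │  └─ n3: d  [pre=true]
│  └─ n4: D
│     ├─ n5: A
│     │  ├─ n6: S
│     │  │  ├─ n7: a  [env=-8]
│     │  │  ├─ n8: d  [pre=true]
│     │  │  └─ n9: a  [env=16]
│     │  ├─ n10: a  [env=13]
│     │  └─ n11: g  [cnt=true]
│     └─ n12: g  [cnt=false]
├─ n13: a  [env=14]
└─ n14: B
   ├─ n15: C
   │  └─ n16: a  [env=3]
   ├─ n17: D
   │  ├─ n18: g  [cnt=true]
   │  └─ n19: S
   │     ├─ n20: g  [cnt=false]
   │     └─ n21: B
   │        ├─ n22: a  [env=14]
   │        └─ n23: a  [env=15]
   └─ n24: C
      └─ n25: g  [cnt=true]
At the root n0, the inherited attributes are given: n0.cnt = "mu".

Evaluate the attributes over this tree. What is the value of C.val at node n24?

5

1. n0.cnt = "mu"  [given at root]
2. n1.val = 9  [9]
3. n2.pre = 30  [A.val * 2 + 12]
4. n2.env = true  [A.val > 8]
5. n3.pre = true  [terminal]
6. n2.depth = -9  [B.pre - 39]
7. n2.hot = true  [B.env == true]
8. n4.pre = false  [not B.hot]
9. n4.cnt = true  [B.hot == true]
10. n5.val = 2  [2]
11. n6.cnt = "pq"  ["pq"]
12. n7.env = -8  [terminal]
13. n8.pre = true  [terminal]
14. n9.env = 16  [terminal]
15. n6.pre = 2  [a₀.env + 10]
16. n10.env = 13  [terminal]
17. n11.cnt = true  [terminal]
18. n5.lab = true  [g.cnt == true]
19. n12.cnt = false  [terminal]
20. n4.acc = 22  [22]
21. n4.hot = 25  [25]
22. n1.lab = true  [B.hot == true]
23. n13.env = 14  [terminal]
24. n14.pre = 13  [len(S.cnt) + 11]
25. n14.env = false  [A.lab == false]
26. n15.val = -1  [-1]
27. n15.lab = "ry"  ["ry"]
28. n16.env = 3  [terminal]
29. n15.pre = "np"  ["np"]
30. n15.cnt = 28  [a.env * -1 + 31]
31. n17.pre = true  [C₀.cnt == 28]
32. n17.cnt = true  [C₀.cnt > 27]
33. n18.cnt = true  [terminal]
34. n19.cnt = "vw"  ["vw"]
35. n20.cnt = false  [terminal]
36. n21.pre = 21  [21]
37. n21.env = false  [g.cnt == true]
38. n22.env = 14  [terminal]
39. n23.env = 15  [terminal]
40. n21.depth = 18  [a₁.env + 3]
41. n21.hot = false  [B.env == true]
42. n19.pre = 10  [B.depth - 8]
43. n17.acc = 2  [S.pre - 8]
44. n17.hot = -2  [-2]
45. n24.val = 5  [D.acc + 3]
46. n24.lab = "npp"  [C₀.pre ++ "p"]
47. n25.cnt = true  [terminal]
48. n24.pre = "pw"  ["pw"]
49. n24.cnt = 28  [28]
50. n14.depth = 23  [(if B.env then D.acc else C₁.cnt) - 5]
51. n14.hot = false  [C₀.cnt > 28]
52. n0.pre = 11  [len(S.cnt) + 9]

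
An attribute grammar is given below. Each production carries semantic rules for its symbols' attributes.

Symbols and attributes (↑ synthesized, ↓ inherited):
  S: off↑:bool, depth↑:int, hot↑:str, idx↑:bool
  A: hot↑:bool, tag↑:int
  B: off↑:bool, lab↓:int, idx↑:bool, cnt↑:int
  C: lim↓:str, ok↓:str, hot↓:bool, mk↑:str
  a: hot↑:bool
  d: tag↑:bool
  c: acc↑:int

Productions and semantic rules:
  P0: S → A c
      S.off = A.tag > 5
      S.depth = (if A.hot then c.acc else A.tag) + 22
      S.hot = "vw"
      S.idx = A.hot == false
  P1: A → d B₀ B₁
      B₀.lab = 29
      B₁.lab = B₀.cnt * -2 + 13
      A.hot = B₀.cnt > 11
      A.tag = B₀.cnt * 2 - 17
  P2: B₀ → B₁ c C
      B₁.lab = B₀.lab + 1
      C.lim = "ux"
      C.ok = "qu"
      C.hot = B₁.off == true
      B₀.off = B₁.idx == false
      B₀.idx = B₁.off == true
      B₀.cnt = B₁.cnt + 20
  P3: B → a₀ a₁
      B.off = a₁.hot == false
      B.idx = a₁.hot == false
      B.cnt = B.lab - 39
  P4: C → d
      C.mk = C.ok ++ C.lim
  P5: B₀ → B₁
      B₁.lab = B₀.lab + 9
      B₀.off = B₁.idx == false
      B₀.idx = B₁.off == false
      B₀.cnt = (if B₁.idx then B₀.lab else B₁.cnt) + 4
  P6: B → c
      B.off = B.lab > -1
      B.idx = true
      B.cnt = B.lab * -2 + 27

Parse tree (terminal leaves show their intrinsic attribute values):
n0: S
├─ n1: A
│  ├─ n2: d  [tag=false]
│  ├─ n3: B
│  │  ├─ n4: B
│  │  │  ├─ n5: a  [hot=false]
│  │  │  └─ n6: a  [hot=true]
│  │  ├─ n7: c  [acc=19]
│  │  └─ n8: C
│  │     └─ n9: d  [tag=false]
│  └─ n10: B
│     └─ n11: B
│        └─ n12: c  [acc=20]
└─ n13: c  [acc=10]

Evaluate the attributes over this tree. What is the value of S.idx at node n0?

true

1. n2.tag = false  [terminal]
2. n3.lab = 29  [29]
3. n4.lab = 30  [B₀.lab + 1]
4. n5.hot = false  [terminal]
5. n6.hot = true  [terminal]
6. n4.off = false  [a₁.hot == false]
7. n4.idx = false  [a₁.hot == false]
8. n4.cnt = -9  [B.lab - 39]
9. n7.acc = 19  [terminal]
10. n8.lim = "ux"  ["ux"]
11. n8.ok = "qu"  ["qu"]
12. n8.hot = false  [B₁.off == true]
13. n9.tag = false  [terminal]
14. n8.mk = "quux"  [C.ok ++ C.lim]
15. n3.off = true  [B₁.idx == false]
16. n3.idx = false  [B₁.off == true]
17. n3.cnt = 11  [B₁.cnt + 20]
18. n10.lab = -9  [B₀.cnt * -2 + 13]
19. n11.lab = 0  [B₀.lab + 9]
20. n12.acc = 20  [terminal]
21. n11.off = true  [B.lab > -1]
22. n11.idx = true  [true]
23. n11.cnt = 27  [B.lab * -2 + 27]
24. n10.off = false  [B₁.idx == false]
25. n10.idx = false  [B₁.off == false]
26. n10.cnt = -5  [(if B₁.idx then B₀.lab else B₁.cnt) + 4]
27. n1.hot = false  [B₀.cnt > 11]
28. n1.tag = 5  [B₀.cnt * 2 - 17]
29. n13.acc = 10  [terminal]
30. n0.off = false  [A.tag > 5]
31. n0.depth = 27  [(if A.hot then c.acc else A.tag) + 22]
32. n0.hot = "vw"  ["vw"]
33. n0.idx = true  [A.hot == false]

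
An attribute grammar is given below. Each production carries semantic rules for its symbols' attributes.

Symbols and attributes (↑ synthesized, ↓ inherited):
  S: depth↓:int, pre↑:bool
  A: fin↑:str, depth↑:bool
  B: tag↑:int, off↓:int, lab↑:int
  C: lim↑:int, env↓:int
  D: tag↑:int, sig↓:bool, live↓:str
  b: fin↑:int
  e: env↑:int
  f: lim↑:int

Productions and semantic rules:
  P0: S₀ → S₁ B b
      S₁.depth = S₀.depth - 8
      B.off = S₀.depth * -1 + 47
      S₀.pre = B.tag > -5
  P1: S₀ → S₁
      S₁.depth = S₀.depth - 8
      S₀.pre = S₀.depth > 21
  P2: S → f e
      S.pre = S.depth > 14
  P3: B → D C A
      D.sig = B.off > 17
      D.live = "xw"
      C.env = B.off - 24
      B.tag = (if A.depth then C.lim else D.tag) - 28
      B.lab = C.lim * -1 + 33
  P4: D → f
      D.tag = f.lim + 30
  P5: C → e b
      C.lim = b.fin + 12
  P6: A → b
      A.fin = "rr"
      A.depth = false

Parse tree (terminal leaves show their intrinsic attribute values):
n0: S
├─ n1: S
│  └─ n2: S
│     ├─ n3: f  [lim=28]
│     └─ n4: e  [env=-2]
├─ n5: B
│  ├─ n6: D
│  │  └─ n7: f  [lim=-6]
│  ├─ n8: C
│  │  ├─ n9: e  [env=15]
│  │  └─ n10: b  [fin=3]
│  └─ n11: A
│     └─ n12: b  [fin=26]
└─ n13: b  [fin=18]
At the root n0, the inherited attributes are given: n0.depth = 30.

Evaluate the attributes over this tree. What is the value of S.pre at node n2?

false

1. n0.depth = 30  [given at root]
2. n1.depth = 22  [S₀.depth - 8]
3. n2.depth = 14  [S₀.depth - 8]
4. n3.lim = 28  [terminal]
5. n4.env = -2  [terminal]
6. n2.pre = false  [S.depth > 14]
7. n1.pre = true  [S₀.depth > 21]
8. n5.off = 17  [S₀.depth * -1 + 47]
9. n6.sig = false  [B.off > 17]
10. n6.live = "xw"  ["xw"]
11. n7.lim = -6  [terminal]
12. n6.tag = 24  [f.lim + 30]
13. n8.env = -7  [B.off - 24]
14. n9.env = 15  [terminal]
15. n10.fin = 3  [terminal]
16. n8.lim = 15  [b.fin + 12]
17. n12.fin = 26  [terminal]
18. n11.fin = "rr"  ["rr"]
19. n11.depth = false  [false]
20. n5.tag = -4  [(if A.depth then C.lim else D.tag) - 28]
21. n5.lab = 18  [C.lim * -1 + 33]
22. n13.fin = 18  [terminal]
23. n0.pre = true  [B.tag > -5]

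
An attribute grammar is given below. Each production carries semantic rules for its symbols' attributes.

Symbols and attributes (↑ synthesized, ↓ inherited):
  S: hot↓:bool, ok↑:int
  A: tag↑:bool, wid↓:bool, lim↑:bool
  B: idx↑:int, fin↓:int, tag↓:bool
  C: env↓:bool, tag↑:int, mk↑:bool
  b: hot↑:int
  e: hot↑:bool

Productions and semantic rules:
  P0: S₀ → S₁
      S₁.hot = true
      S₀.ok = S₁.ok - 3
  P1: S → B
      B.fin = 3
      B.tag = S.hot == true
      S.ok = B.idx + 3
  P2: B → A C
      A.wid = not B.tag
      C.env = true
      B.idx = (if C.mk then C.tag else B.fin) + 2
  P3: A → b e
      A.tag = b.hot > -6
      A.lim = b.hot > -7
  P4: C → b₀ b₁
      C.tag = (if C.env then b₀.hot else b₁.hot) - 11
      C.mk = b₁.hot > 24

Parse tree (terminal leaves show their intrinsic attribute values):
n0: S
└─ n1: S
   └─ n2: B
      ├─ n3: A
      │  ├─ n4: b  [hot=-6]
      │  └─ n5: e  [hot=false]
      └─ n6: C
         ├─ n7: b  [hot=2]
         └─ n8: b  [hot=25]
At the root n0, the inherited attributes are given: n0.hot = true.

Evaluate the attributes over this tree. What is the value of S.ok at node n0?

-7

1. n0.hot = true  [given at root]
2. n1.hot = true  [true]
3. n2.fin = 3  [3]
4. n2.tag = true  [S.hot == true]
5. n3.wid = false  [not B.tag]
6. n4.hot = -6  [terminal]
7. n5.hot = false  [terminal]
8. n3.tag = false  [b.hot > -6]
9. n3.lim = true  [b.hot > -7]
10. n6.env = true  [true]
11. n7.hot = 2  [terminal]
12. n8.hot = 25  [terminal]
13. n6.tag = -9  [(if C.env then b₀.hot else b₁.hot) - 11]
14. n6.mk = true  [b₁.hot > 24]
15. n2.idx = -7  [(if C.mk then C.tag else B.fin) + 2]
16. n1.ok = -4  [B.idx + 3]
17. n0.ok = -7  [S₁.ok - 3]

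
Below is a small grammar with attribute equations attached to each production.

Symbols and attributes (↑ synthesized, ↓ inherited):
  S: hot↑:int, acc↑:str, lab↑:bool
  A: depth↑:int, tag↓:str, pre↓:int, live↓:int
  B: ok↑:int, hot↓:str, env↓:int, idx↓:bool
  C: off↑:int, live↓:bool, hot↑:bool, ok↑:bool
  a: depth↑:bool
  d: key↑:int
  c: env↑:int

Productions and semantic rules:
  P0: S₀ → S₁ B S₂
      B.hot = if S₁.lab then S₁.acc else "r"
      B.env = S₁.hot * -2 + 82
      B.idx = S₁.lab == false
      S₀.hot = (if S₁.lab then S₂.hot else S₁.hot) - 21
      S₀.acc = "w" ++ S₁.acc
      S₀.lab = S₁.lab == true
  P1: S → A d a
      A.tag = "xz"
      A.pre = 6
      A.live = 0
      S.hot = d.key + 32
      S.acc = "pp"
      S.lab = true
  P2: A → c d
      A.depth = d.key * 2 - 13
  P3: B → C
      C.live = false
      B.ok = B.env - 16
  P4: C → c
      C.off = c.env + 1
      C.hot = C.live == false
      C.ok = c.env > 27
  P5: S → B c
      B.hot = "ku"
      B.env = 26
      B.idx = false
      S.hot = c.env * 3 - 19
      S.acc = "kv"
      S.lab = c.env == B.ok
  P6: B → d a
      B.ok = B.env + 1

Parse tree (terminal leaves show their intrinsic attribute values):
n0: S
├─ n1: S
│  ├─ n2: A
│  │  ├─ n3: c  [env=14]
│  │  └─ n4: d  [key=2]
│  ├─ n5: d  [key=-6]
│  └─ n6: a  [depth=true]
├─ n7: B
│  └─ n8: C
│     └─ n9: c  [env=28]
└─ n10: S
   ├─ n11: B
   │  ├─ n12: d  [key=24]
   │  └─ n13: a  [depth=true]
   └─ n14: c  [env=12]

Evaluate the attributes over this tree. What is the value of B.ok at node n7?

1. n2.tag = "xz"  ["xz"]
2. n2.pre = 6  [6]
3. n2.live = 0  [0]
4. n3.env = 14  [terminal]
5. n4.key = 2  [terminal]
6. n2.depth = -9  [d.key * 2 - 13]
7. n5.key = -6  [terminal]
8. n6.depth = true  [terminal]
9. n1.hot = 26  [d.key + 32]
10. n1.acc = "pp"  ["pp"]
11. n1.lab = true  [true]
12. n7.hot = "pp"  [if S₁.lab then S₁.acc else "r"]
13. n7.env = 30  [S₁.hot * -2 + 82]
14. n7.idx = false  [S₁.lab == false]
15. n8.live = false  [false]
16. n9.env = 28  [terminal]
17. n8.off = 29  [c.env + 1]
18. n8.hot = true  [C.live == false]
19. n8.ok = true  [c.env > 27]
20. n7.ok = 14  [B.env - 16]
21. n11.hot = "ku"  ["ku"]
22. n11.env = 26  [26]
23. n11.idx = false  [false]
24. n12.key = 24  [terminal]
25. n13.depth = true  [terminal]
26. n11.ok = 27  [B.env + 1]
27. n14.env = 12  [terminal]
28. n10.hot = 17  [c.env * 3 - 19]
29. n10.acc = "kv"  ["kv"]
30. n10.lab = false  [c.env == B.ok]
31. n0.hot = -4  [(if S₁.lab then S₂.hot else S₁.hot) - 21]
32. n0.acc = "wpp"  ["w" ++ S₁.acc]
33. n0.lab = true  [S₁.lab == true]

14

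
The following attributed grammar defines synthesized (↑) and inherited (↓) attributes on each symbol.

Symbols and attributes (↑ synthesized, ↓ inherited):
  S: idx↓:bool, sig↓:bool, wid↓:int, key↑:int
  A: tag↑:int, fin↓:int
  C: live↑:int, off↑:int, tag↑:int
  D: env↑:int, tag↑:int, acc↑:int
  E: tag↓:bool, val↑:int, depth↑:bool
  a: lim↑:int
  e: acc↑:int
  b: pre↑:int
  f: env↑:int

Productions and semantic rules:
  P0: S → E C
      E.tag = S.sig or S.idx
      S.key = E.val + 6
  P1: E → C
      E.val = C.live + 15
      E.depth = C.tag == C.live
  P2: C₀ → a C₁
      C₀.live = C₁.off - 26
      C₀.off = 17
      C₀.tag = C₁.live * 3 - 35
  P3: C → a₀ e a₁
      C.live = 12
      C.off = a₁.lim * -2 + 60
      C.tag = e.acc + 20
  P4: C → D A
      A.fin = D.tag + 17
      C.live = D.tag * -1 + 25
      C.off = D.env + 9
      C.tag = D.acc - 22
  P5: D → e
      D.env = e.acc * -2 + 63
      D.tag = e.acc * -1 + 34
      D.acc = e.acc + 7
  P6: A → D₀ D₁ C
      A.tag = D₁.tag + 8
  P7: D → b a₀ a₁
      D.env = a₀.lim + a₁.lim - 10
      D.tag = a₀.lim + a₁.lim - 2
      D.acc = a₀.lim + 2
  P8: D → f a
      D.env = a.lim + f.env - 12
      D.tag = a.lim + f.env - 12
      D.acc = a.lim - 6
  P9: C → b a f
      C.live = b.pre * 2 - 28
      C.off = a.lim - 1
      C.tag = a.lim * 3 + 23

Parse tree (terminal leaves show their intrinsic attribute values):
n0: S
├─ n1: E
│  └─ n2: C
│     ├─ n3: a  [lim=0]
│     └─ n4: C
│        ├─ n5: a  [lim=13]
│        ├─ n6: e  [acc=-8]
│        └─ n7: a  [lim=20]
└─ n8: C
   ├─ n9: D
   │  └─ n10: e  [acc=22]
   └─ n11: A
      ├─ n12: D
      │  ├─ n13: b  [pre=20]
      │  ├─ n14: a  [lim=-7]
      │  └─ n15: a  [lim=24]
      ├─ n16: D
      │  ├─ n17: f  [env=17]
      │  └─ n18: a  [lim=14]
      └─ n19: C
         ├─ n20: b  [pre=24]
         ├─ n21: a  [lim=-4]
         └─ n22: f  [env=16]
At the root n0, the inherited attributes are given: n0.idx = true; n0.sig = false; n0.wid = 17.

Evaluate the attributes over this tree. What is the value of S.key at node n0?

1. n0.idx = true  [given at root]
2. n0.sig = false  [given at root]
3. n0.wid = 17  [given at root]
4. n1.tag = true  [S.sig or S.idx]
5. n3.lim = 0  [terminal]
6. n5.lim = 13  [terminal]
7. n6.acc = -8  [terminal]
8. n7.lim = 20  [terminal]
9. n4.live = 12  [12]
10. n4.off = 20  [a₁.lim * -2 + 60]
11. n4.tag = 12  [e.acc + 20]
12. n2.live = -6  [C₁.off - 26]
13. n2.off = 17  [17]
14. n2.tag = 1  [C₁.live * 3 - 35]
15. n1.val = 9  [C.live + 15]
16. n1.depth = false  [C.tag == C.live]
17. n10.acc = 22  [terminal]
18. n9.env = 19  [e.acc * -2 + 63]
19. n9.tag = 12  [e.acc * -1 + 34]
20. n9.acc = 29  [e.acc + 7]
21. n11.fin = 29  [D.tag + 17]
22. n13.pre = 20  [terminal]
23. n14.lim = -7  [terminal]
24. n15.lim = 24  [terminal]
25. n12.env = 7  [a₀.lim + a₁.lim - 10]
26. n12.tag = 15  [a₀.lim + a₁.lim - 2]
27. n12.acc = -5  [a₀.lim + 2]
28. n17.env = 17  [terminal]
29. n18.lim = 14  [terminal]
30. n16.env = 19  [a.lim + f.env - 12]
31. n16.tag = 19  [a.lim + f.env - 12]
32. n16.acc = 8  [a.lim - 6]
33. n20.pre = 24  [terminal]
34. n21.lim = -4  [terminal]
35. n22.env = 16  [terminal]
36. n19.live = 20  [b.pre * 2 - 28]
37. n19.off = -5  [a.lim - 1]
38. n19.tag = 11  [a.lim * 3 + 23]
39. n11.tag = 27  [D₁.tag + 8]
40. n8.live = 13  [D.tag * -1 + 25]
41. n8.off = 28  [D.env + 9]
42. n8.tag = 7  [D.acc - 22]
43. n0.key = 15  [E.val + 6]

15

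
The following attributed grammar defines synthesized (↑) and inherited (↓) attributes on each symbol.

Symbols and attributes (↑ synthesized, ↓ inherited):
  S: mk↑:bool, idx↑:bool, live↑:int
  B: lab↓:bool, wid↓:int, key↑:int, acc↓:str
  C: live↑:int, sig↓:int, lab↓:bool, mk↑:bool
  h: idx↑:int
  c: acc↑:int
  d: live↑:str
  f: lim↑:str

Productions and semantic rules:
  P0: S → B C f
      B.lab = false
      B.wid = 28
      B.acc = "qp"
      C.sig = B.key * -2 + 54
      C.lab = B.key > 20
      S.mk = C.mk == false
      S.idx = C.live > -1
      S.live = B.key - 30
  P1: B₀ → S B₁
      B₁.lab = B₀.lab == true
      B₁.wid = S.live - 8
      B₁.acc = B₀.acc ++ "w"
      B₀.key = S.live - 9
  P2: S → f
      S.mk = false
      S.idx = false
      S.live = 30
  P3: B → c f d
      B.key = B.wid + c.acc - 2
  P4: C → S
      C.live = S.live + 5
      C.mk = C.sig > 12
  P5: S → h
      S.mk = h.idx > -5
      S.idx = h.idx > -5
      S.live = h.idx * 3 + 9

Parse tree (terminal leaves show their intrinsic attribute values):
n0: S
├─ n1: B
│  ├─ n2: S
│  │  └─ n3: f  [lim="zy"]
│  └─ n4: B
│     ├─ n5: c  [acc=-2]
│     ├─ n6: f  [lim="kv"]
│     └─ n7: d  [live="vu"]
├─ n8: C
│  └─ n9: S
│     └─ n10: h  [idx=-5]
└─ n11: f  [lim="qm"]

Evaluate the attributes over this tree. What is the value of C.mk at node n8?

false

1. n1.lab = false  [false]
2. n1.wid = 28  [28]
3. n1.acc = "qp"  ["qp"]
4. n3.lim = "zy"  [terminal]
5. n2.mk = false  [false]
6. n2.idx = false  [false]
7. n2.live = 30  [30]
8. n4.lab = false  [B₀.lab == true]
9. n4.wid = 22  [S.live - 8]
10. n4.acc = "qpw"  [B₀.acc ++ "w"]
11. n5.acc = -2  [terminal]
12. n6.lim = "kv"  [terminal]
13. n7.live = "vu"  [terminal]
14. n4.key = 18  [B.wid + c.acc - 2]
15. n1.key = 21  [S.live - 9]
16. n8.sig = 12  [B.key * -2 + 54]
17. n8.lab = true  [B.key > 20]
18. n10.idx = -5  [terminal]
19. n9.mk = false  [h.idx > -5]
20. n9.idx = false  [h.idx > -5]
21. n9.live = -6  [h.idx * 3 + 9]
22. n8.live = -1  [S.live + 5]
23. n8.mk = false  [C.sig > 12]
24. n11.lim = "qm"  [terminal]
25. n0.mk = true  [C.mk == false]
26. n0.idx = false  [C.live > -1]
27. n0.live = -9  [B.key - 30]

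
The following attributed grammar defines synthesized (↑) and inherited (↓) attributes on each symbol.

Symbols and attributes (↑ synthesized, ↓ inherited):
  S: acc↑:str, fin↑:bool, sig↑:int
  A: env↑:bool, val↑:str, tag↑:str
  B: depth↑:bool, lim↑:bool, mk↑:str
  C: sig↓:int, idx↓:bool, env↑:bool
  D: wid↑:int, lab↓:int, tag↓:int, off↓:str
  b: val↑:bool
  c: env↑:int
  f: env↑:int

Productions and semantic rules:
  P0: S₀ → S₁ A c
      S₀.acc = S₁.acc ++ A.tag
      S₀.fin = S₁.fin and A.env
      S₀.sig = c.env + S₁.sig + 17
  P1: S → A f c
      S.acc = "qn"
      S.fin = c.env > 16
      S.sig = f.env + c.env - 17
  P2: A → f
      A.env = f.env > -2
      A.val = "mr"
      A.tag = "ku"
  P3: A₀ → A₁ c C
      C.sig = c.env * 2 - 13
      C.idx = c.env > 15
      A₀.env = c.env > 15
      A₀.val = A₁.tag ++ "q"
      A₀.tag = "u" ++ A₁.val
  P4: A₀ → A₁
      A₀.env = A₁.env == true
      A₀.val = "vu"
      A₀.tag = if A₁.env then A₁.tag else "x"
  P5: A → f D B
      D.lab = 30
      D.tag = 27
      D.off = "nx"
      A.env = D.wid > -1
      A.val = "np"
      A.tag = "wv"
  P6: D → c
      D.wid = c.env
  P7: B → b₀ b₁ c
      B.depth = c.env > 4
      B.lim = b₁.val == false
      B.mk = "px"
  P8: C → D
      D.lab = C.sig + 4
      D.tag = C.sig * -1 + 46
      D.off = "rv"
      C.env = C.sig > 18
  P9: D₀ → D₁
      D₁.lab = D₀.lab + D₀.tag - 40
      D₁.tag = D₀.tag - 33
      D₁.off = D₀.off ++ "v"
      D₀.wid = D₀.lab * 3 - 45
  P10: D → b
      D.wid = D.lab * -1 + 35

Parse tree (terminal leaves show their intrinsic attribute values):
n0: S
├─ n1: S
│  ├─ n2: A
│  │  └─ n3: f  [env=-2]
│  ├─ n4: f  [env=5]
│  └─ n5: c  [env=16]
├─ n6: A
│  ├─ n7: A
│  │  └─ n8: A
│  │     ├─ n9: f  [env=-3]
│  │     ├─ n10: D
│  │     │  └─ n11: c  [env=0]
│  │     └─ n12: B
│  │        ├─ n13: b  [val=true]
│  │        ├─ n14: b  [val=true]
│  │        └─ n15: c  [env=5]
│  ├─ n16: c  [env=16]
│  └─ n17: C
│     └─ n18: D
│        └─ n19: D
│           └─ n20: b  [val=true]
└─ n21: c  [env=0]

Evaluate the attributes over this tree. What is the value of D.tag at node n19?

1. n3.env = -2  [terminal]
2. n2.env = false  [f.env > -2]
3. n2.val = "mr"  ["mr"]
4. n2.tag = "ku"  ["ku"]
5. n4.env = 5  [terminal]
6. n5.env = 16  [terminal]
7. n1.acc = "qn"  ["qn"]
8. n1.fin = false  [c.env > 16]
9. n1.sig = 4  [f.env + c.env - 17]
10. n9.env = -3  [terminal]
11. n10.lab = 30  [30]
12. n10.tag = 27  [27]
13. n10.off = "nx"  ["nx"]
14. n11.env = 0  [terminal]
15. n10.wid = 0  [c.env]
16. n13.val = true  [terminal]
17. n14.val = true  [terminal]
18. n15.env = 5  [terminal]
19. n12.depth = true  [c.env > 4]
20. n12.lim = false  [b₁.val == false]
21. n12.mk = "px"  ["px"]
22. n8.env = true  [D.wid > -1]
23. n8.val = "np"  ["np"]
24. n8.tag = "wv"  ["wv"]
25. n7.env = true  [A₁.env == true]
26. n7.val = "vu"  ["vu"]
27. n7.tag = "wv"  [if A₁.env then A₁.tag else "x"]
28. n16.env = 16  [terminal]
29. n17.sig = 19  [c.env * 2 - 13]
30. n17.idx = true  [c.env > 15]
31. n18.lab = 23  [C.sig + 4]
32. n18.tag = 27  [C.sig * -1 + 46]
33. n18.off = "rv"  ["rv"]
34. n19.lab = 10  [D₀.lab + D₀.tag - 40]
35. n19.tag = -6  [D₀.tag - 33]
36. n19.off = "rvv"  [D₀.off ++ "v"]
37. n20.val = true  [terminal]
38. n19.wid = 25  [D.lab * -1 + 35]
39. n18.wid = 24  [D₀.lab * 3 - 45]
40. n17.env = true  [C.sig > 18]
41. n6.env = true  [c.env > 15]
42. n6.val = "wvq"  [A₁.tag ++ "q"]
43. n6.tag = "uvu"  ["u" ++ A₁.val]
44. n21.env = 0  [terminal]
45. n0.acc = "qnuvu"  [S₁.acc ++ A.tag]
46. n0.fin = false  [S₁.fin and A.env]
47. n0.sig = 21  [c.env + S₁.sig + 17]

-6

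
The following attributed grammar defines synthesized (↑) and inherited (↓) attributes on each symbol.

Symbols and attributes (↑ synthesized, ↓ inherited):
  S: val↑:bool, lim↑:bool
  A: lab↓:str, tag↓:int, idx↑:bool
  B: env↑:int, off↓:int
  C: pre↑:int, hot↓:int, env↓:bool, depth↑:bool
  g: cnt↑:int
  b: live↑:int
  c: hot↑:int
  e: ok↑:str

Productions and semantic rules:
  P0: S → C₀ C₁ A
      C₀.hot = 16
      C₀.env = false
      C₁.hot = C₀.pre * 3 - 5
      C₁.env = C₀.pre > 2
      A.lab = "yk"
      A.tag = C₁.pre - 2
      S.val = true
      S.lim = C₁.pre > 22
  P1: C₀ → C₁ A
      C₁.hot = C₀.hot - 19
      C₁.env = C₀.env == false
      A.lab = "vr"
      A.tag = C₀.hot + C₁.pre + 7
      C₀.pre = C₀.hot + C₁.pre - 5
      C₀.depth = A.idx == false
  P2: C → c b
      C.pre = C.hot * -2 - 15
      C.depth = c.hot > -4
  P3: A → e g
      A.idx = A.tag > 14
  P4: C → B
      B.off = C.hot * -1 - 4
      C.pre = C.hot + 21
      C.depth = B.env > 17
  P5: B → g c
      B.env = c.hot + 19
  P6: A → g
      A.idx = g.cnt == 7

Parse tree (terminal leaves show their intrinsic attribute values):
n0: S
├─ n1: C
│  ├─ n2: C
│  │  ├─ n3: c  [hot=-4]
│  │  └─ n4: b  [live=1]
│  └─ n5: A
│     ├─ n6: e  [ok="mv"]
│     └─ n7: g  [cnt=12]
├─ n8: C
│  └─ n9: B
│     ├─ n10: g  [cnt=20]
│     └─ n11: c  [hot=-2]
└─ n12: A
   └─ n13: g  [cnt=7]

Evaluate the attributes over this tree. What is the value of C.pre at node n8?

1. n1.hot = 16  [16]
2. n1.env = false  [false]
3. n2.hot = -3  [C₀.hot - 19]
4. n2.env = true  [C₀.env == false]
5. n3.hot = -4  [terminal]
6. n4.live = 1  [terminal]
7. n2.pre = -9  [C.hot * -2 - 15]
8. n2.depth = false  [c.hot > -4]
9. n5.lab = "vr"  ["vr"]
10. n5.tag = 14  [C₀.hot + C₁.pre + 7]
11. n6.ok = "mv"  [terminal]
12. n7.cnt = 12  [terminal]
13. n5.idx = false  [A.tag > 14]
14. n1.pre = 2  [C₀.hot + C₁.pre - 5]
15. n1.depth = true  [A.idx == false]
16. n8.hot = 1  [C₀.pre * 3 - 5]
17. n8.env = false  [C₀.pre > 2]
18. n9.off = -5  [C.hot * -1 - 4]
19. n10.cnt = 20  [terminal]
20. n11.hot = -2  [terminal]
21. n9.env = 17  [c.hot + 19]
22. n8.pre = 22  [C.hot + 21]
23. n8.depth = false  [B.env > 17]
24. n12.lab = "yk"  ["yk"]
25. n12.tag = 20  [C₁.pre - 2]
26. n13.cnt = 7  [terminal]
27. n12.idx = true  [g.cnt == 7]
28. n0.val = true  [true]
29. n0.lim = false  [C₁.pre > 22]

22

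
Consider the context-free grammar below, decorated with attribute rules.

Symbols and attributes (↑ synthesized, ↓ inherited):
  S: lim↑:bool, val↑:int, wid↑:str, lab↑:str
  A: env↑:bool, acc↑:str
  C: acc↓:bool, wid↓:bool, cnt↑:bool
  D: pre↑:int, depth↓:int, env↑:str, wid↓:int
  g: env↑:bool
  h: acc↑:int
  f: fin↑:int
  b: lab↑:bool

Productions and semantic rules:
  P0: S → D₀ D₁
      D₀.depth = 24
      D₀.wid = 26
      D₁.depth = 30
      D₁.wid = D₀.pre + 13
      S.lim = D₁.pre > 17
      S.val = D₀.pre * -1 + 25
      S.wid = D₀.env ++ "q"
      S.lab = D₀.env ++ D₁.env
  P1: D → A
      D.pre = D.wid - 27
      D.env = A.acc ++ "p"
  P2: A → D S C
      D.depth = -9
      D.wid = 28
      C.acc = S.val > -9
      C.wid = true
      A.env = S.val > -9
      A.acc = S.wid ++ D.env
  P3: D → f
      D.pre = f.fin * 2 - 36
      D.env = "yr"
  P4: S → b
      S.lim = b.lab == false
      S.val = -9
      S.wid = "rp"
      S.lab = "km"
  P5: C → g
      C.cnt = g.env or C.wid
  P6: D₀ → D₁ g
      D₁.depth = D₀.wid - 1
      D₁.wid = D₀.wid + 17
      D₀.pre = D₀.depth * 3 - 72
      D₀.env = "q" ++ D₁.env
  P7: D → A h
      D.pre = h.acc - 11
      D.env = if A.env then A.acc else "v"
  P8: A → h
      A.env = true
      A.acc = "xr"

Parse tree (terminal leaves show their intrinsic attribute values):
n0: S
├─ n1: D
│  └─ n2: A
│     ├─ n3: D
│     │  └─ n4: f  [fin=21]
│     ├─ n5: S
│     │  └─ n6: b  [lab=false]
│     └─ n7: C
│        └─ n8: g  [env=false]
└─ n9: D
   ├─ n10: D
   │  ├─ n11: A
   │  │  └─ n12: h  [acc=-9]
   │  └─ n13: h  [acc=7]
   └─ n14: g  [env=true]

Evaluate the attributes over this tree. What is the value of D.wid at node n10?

29

1. n1.depth = 24  [24]
2. n1.wid = 26  [26]
3. n3.depth = -9  [-9]
4. n3.wid = 28  [28]
5. n4.fin = 21  [terminal]
6. n3.pre = 6  [f.fin * 2 - 36]
7. n3.env = "yr"  ["yr"]
8. n6.lab = false  [terminal]
9. n5.lim = true  [b.lab == false]
10. n5.val = -9  [-9]
11. n5.wid = "rp"  ["rp"]
12. n5.lab = "km"  ["km"]
13. n7.acc = false  [S.val > -9]
14. n7.wid = true  [true]
15. n8.env = false  [terminal]
16. n7.cnt = true  [g.env or C.wid]
17. n2.env = false  [S.val > -9]
18. n2.acc = "rpyr"  [S.wid ++ D.env]
19. n1.pre = -1  [D.wid - 27]
20. n1.env = "rpyrp"  [A.acc ++ "p"]
21. n9.depth = 30  [30]
22. n9.wid = 12  [D₀.pre + 13]
23. n10.depth = 11  [D₀.wid - 1]
24. n10.wid = 29  [D₀.wid + 17]
25. n12.acc = -9  [terminal]
26. n11.env = true  [true]
27. n11.acc = "xr"  ["xr"]
28. n13.acc = 7  [terminal]
29. n10.pre = -4  [h.acc - 11]
30. n10.env = "xr"  [if A.env then A.acc else "v"]
31. n14.env = true  [terminal]
32. n9.pre = 18  [D₀.depth * 3 - 72]
33. n9.env = "qxr"  ["q" ++ D₁.env]
34. n0.lim = true  [D₁.pre > 17]
35. n0.val = 26  [D₀.pre * -1 + 25]
36. n0.wid = "rpyrpq"  [D₀.env ++ "q"]
37. n0.lab = "rpyrpqxr"  [D₀.env ++ D₁.env]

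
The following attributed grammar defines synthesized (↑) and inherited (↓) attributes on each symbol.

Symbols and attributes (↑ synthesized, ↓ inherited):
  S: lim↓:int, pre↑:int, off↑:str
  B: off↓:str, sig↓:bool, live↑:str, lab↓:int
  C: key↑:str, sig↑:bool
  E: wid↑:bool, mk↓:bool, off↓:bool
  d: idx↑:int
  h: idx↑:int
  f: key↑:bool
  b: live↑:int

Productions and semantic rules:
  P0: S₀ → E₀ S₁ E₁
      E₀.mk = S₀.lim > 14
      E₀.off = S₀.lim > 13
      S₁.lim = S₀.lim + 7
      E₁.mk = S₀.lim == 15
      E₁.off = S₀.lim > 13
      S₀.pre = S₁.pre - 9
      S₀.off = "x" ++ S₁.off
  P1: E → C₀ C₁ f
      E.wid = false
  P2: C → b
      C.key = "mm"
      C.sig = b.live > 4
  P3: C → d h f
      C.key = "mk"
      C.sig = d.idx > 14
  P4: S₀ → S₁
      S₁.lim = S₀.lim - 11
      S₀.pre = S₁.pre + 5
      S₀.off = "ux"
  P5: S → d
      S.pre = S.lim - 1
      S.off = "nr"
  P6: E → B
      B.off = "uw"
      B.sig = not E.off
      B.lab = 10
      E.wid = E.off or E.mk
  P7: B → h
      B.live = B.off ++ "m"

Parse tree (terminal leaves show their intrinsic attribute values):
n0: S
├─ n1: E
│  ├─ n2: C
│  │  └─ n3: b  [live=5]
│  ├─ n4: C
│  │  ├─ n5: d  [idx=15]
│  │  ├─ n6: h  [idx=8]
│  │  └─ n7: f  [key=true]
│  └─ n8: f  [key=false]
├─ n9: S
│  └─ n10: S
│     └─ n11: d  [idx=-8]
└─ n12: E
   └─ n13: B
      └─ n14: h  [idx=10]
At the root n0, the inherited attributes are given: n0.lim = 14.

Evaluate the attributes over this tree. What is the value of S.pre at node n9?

14

1. n0.lim = 14  [given at root]
2. n1.mk = false  [S₀.lim > 14]
3. n1.off = true  [S₀.lim > 13]
4. n3.live = 5  [terminal]
5. n2.key = "mm"  ["mm"]
6. n2.sig = true  [b.live > 4]
7. n5.idx = 15  [terminal]
8. n6.idx = 8  [terminal]
9. n7.key = true  [terminal]
10. n4.key = "mk"  ["mk"]
11. n4.sig = true  [d.idx > 14]
12. n8.key = false  [terminal]
13. n1.wid = false  [false]
14. n9.lim = 21  [S₀.lim + 7]
15. n10.lim = 10  [S₀.lim - 11]
16. n11.idx = -8  [terminal]
17. n10.pre = 9  [S.lim - 1]
18. n10.off = "nr"  ["nr"]
19. n9.pre = 14  [S₁.pre + 5]
20. n9.off = "ux"  ["ux"]
21. n12.mk = false  [S₀.lim == 15]
22. n12.off = true  [S₀.lim > 13]
23. n13.off = "uw"  ["uw"]
24. n13.sig = false  [not E.off]
25. n13.lab = 10  [10]
26. n14.idx = 10  [terminal]
27. n13.live = "uwm"  [B.off ++ "m"]
28. n12.wid = true  [E.off or E.mk]
29. n0.pre = 5  [S₁.pre - 9]
30. n0.off = "xux"  ["x" ++ S₁.off]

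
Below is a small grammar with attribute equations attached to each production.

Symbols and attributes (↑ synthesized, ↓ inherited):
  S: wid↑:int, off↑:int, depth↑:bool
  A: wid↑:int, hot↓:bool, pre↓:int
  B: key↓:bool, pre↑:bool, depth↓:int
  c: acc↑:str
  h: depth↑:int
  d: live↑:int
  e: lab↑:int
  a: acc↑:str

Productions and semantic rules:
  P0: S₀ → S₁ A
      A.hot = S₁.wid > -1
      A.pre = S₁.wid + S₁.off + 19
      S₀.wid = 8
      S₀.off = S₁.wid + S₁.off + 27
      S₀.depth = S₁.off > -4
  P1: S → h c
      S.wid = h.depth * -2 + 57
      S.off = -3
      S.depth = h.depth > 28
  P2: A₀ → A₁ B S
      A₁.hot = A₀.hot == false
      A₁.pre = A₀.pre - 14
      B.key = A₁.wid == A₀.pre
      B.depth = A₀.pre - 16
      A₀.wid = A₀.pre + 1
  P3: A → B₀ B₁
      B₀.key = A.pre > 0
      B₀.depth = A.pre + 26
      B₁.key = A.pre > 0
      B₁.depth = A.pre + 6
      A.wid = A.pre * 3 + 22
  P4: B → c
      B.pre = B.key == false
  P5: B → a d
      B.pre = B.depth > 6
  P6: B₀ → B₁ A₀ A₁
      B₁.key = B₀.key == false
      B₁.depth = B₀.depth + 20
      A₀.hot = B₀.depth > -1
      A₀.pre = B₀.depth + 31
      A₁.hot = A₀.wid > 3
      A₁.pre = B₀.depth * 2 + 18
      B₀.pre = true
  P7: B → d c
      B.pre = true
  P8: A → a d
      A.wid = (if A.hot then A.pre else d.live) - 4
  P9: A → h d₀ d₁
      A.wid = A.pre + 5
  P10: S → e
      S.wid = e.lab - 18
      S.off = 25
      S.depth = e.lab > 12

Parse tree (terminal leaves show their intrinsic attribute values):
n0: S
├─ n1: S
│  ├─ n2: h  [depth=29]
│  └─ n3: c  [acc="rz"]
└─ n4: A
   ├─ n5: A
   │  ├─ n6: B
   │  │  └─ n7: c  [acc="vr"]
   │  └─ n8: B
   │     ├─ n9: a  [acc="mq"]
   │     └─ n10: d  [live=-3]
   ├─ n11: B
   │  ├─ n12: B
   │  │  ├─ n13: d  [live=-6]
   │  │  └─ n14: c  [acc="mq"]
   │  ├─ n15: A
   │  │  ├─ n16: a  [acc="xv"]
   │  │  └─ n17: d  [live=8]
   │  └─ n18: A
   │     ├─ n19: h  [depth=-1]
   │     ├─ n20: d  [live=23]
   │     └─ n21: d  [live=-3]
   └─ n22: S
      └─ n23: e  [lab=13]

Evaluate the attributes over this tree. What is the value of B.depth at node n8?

1. n2.depth = 29  [terminal]
2. n3.acc = "rz"  [terminal]
3. n1.wid = -1  [h.depth * -2 + 57]
4. n1.off = -3  [-3]
5. n1.depth = true  [h.depth > 28]
6. n4.hot = false  [S₁.wid > -1]
7. n4.pre = 15  [S₁.wid + S₁.off + 19]
8. n5.hot = true  [A₀.hot == false]
9. n5.pre = 1  [A₀.pre - 14]
10. n6.key = true  [A.pre > 0]
11. n6.depth = 27  [A.pre + 26]
12. n7.acc = "vr"  [terminal]
13. n6.pre = false  [B.key == false]
14. n8.key = true  [A.pre > 0]
15. n8.depth = 7  [A.pre + 6]
16. n9.acc = "mq"  [terminal]
17. n10.live = -3  [terminal]
18. n8.pre = true  [B.depth > 6]
19. n5.wid = 25  [A.pre * 3 + 22]
20. n11.key = false  [A₁.wid == A₀.pre]
21. n11.depth = -1  [A₀.pre - 16]
22. n12.key = true  [B₀.key == false]
23. n12.depth = 19  [B₀.depth + 20]
24. n13.live = -6  [terminal]
25. n14.acc = "mq"  [terminal]
26. n12.pre = true  [true]
27. n15.hot = false  [B₀.depth > -1]
28. n15.pre = 30  [B₀.depth + 31]
29. n16.acc = "xv"  [terminal]
30. n17.live = 8  [terminal]
31. n15.wid = 4  [(if A.hot then A.pre else d.live) - 4]
32. n18.hot = true  [A₀.wid > 3]
33. n18.pre = 16  [B₀.depth * 2 + 18]
34. n19.depth = -1  [terminal]
35. n20.live = 23  [terminal]
36. n21.live = -3  [terminal]
37. n18.wid = 21  [A.pre + 5]
38. n11.pre = true  [true]
39. n23.lab = 13  [terminal]
40. n22.wid = -5  [e.lab - 18]
41. n22.off = 25  [25]
42. n22.depth = true  [e.lab > 12]
43. n4.wid = 16  [A₀.pre + 1]
44. n0.wid = 8  [8]
45. n0.off = 23  [S₁.wid + S₁.off + 27]
46. n0.depth = true  [S₁.off > -4]

7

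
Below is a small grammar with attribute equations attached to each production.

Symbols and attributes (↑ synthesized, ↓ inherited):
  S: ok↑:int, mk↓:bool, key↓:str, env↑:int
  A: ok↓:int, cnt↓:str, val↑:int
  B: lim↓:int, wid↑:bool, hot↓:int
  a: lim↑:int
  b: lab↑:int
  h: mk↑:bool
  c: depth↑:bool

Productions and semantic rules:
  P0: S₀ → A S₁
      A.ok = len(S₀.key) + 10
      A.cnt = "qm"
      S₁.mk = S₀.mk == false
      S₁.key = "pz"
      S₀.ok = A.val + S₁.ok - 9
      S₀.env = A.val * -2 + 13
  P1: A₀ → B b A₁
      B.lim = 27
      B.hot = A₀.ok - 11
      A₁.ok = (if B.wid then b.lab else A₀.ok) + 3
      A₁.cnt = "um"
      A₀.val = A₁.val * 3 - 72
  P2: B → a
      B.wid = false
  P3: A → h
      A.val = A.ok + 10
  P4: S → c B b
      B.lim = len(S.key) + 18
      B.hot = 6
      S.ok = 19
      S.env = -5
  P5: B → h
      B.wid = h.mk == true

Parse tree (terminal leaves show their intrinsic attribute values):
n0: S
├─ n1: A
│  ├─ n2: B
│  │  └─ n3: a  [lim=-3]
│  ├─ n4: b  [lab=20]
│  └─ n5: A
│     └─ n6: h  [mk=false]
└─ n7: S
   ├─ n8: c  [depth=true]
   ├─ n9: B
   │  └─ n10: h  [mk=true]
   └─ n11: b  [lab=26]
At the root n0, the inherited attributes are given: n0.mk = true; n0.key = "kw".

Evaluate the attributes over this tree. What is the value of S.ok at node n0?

1. n0.mk = true  [given at root]
2. n0.key = "kw"  [given at root]
3. n1.ok = 12  [len(S₀.key) + 10]
4. n1.cnt = "qm"  ["qm"]
5. n2.lim = 27  [27]
6. n2.hot = 1  [A₀.ok - 11]
7. n3.lim = -3  [terminal]
8. n2.wid = false  [false]
9. n4.lab = 20  [terminal]
10. n5.ok = 15  [(if B.wid then b.lab else A₀.ok) + 3]
11. n5.cnt = "um"  ["um"]
12. n6.mk = false  [terminal]
13. n5.val = 25  [A.ok + 10]
14. n1.val = 3  [A₁.val * 3 - 72]
15. n7.mk = false  [S₀.mk == false]
16. n7.key = "pz"  ["pz"]
17. n8.depth = true  [terminal]
18. n9.lim = 20  [len(S.key) + 18]
19. n9.hot = 6  [6]
20. n10.mk = true  [terminal]
21. n9.wid = true  [h.mk == true]
22. n11.lab = 26  [terminal]
23. n7.ok = 19  [19]
24. n7.env = -5  [-5]
25. n0.ok = 13  [A.val + S₁.ok - 9]
26. n0.env = 7  [A.val * -2 + 13]

13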